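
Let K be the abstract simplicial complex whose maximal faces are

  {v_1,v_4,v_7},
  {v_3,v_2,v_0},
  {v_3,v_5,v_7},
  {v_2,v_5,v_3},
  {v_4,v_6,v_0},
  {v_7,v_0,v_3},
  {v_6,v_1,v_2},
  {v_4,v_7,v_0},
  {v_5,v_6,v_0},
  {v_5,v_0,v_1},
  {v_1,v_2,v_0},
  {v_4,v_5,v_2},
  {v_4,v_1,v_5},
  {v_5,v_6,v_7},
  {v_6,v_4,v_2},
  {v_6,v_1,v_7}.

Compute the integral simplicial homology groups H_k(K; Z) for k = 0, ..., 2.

Fix the vertex order v_0 < v_1 < v_2 < v_3 < v_4 < v_5 < v_6 < v_7 and write every simplex with vertices in increasing order. Then dim K = 2 and the simplices of K are:

  0-simplices (8): [v_0], [v_1], [v_2], [v_3], [v_4], [v_5], [v_6], [v_7]
  1-simplices (24): (24 of them)
  2-simplices (16): (16 of them)

so the chain groups are C_0 ≅ Z^8, C_1 ≅ Z^24, C_2 ≅ Z^16.

The boundary map ∂_1: C_1 → C_0 is given by ∂[p,q] = [q] − [p]. For instance
  ∂[v_4,v_6] = [v_6] − [v_4].
As a 8×24 matrix over Z this has rank 7, with invariant factors (1,1,1,1,1,1,1).

Boundary ∂_2: C_2 → C_1 acts by ∂[p,q,r] = [q,r] − [p,r] + [p,q]. For instance
  ∂[v_0,v_1,v_5] = [v_1,v_5] − [v_0,v_5] + [v_0,v_1],
  ∂[v_1,v_4,v_5] = [v_4,v_5] − [v_1,v_5] + [v_1,v_4].
This gives a 24×16 integer matrix of rank 15; reducing to Smith normal form yields diagonal entries (1,1,1,1,1,1,1,1,1,1,1,1,1,1,1).

Now H_k = ker ∂_k / im ∂_{k+1}, so:

  H_0: rank C_0 − rank ∂_1 = 8 − 7 = 1, and the invariant factors of ∂_1 are all 1, so H_0 ≅ Z.
  H_1: rank ker ∂_1 − rank ∂_2 = (24 − 7) − 15 = 2, and the invariant factors of ∂_2 are all 1, so H_1 ≅ Z^2.
  H_2: rank ker ∂_2 − rank ∂_3 = (16 − 15) − 0 = 1, and there is no ∂_3, so H_2 ≅ Z.

As a check, the Euler characteristic is 8 − 24 + 16 = 0, which agrees with 1 − 2 + 1 = 0.

H_0 ≅ Z,  H_1 ≅ Z^2,  H_2 ≅ Z.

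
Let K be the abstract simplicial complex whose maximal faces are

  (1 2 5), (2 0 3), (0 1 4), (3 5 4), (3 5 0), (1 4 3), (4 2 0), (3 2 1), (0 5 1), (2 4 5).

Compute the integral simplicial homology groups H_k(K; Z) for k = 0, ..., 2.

H_0 = Z,  H_1 = Z/2,  H_2 = 0.

Fix the vertex order 0 < 1 < 2 < 3 < 4 < 5 and write every simplex with vertices in increasing order. Then dim K = 2 and the simplices of K are:

  0-simplices (6): [0], [1], [2], [3], [4], [5]
  1-simplices (15): [0,1], [0,2], [0,3], [0,4], [0,5], [1,2], [1,3], [1,4], [1,5], [2,3], [2,4], [2,5], [3,4], [3,5], [4,5]
  2-simplices (10): [0,1,4], [0,1,5], [0,2,3], [0,2,4], [0,3,5], [1,2,3], [1,2,5], [1,3,4], [2,4,5], [3,4,5]

so the chain groups are C_0 ≅ Z^6, C_1 ≅ Z^15, C_2 ≅ Z^10.

∂_1: C_1 → C_0 maps an edge to its endpoints' difference, ∂[p,q] = q − p. For instance
  ∂[3,5] = [5] − [3].
The resulting 6×15 matrix has rank 5, and its Smith normal form has invariant factors (1,1,1,1,1).

Boundary ∂_2: C_2 → C_1 sends each 2-simplex [p,q,r] to [q,r] − [p,r] + [p,q]. For instance
  ∂[1,3,4] = [3,4] − [1,4] + [1,3],
  ∂[0,1,5] = [1,5] − [0,5] + [0,1].
As a 15×10 matrix over Z this has rank 10, with invariant factors (1,1,1,1,1,1,1,1,1,2).

Reading off H_k = ker ∂_k / im ∂_{k+1}:

  H_0: rank C_0 − rank ∂_1 = 6 − 5 = 1, and the invariant factors of ∂_1 are all 1, so H_0 = Z.
  H_1: rank ker ∂_1 − rank ∂_2 = (15 − 5) − 10 = 0, and ∂_2 has invariant factor 2 > 1, so H_1 = Z/2.
  H_2: rank ker ∂_2 − rank ∂_3 = (10 − 10) − 0 = 0, and there is no ∂_3, so H_2 = 0.

(K is a triangulation of the real projective plane RP^2.)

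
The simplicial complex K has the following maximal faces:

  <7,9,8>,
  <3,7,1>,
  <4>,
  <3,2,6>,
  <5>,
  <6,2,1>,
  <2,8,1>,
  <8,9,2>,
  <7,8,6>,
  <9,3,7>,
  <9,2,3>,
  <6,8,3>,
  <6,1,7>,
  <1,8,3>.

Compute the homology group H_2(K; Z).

We work with the vertex ordering 1 < 2 < 3 < 4 < 5 < 6 < 7 < 8 < 9. The simplices of K, each written with vertices in increasing order, are:

  0-simplices (9): [1], [2], [3], [4], [5], [6], [7], [8], [9]
  1-simplices (18): [1,2], [1,3], [1,6], [1,7], [1,8], [2,3], [2,6], [2,8], [2,9], [3,6], [3,7], [3,8], [3,9], [6,7], [6,8], [7,8], [7,9], [8,9]
  2-simplices (12): [1,2,6], [1,2,8], [1,3,7], [1,3,8], [1,6,7], [2,3,6], [2,3,9], [2,8,9], [3,6,8], [3,7,9], [6,7,8], [7,8,9]

giving chain groups C_0 ≅ Z^9, C_1 ≅ Z^18, C_2 ≅ Z^12.

The boundary map ∂_1: C_1 → C_0 is given by ∂[p,q] = [q] − [p]. For instance
  ∂[6,7] = [7] − [6].
The 9×18 boundary matrix has rank 6 and Smith normal form diag(1,1,1,1,1,1).

∂_2: C_2 → C_1 acts by ∂[p,q,r] = [q,r] − [p,r] + [p,q]. For instance
  ∂[6,7,8] = [7,8] − [6,8] + [6,7],
  ∂[3,7,9] = [7,9] − [3,9] + [3,7].
As a 18×12 matrix over Z this has rank 12, with invariant factors (1,1,1,1,1,1,1,1,1,1,1,2).

From H_k ≅ ker(∂_k) / im(∂_{k+1}) we obtain:

  H_2: rank ker ∂_2 − rank ∂_3 = (12 − 12) − 0 = 0, and there is no ∂_3, so H_2 = 0.

H_2 ≅ 0.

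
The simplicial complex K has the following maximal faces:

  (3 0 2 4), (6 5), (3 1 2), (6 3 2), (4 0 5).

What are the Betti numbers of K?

Order the vertices as 0 < 1 < 2 < 3 < 4 < 5 < 6. Listing each simplex with vertices in this order, K has dimension 3 with simplices:

  0-simplices (7): [0], [1], [2], [3], [4], [5], [6]
  1-simplices (13): [0,2], [0,3], [0,4], [0,5], [1,2], [1,3], [2,3], [2,4], [2,6], [3,4], [3,6], [4,5], [5,6]
  2-simplices (7): [0,2,3], [0,2,4], [0,3,4], [0,4,5], [1,2,3], [2,3,4], [2,3,6]
  3-simplices (1): [0,2,3,4]

Hence C_0 ≅ Z^7, C_1 ≅ Z^13, C_2 ≅ Z^7, C_3 ≅ Z^1.

∂_1: C_1 → C_0 sends each edge [p,q] (with p < q) to q − p.
The resulting 7×13 matrix has rank 6, and its Smith normal form has invariant factors (1,1,1,1,1,1).

∂_2: C_2 → C_1 acts by ∂[p,q,r] = [q,r] − [p,r] + [p,q]. For instance
  ∂[0,2,3] = [2,3] − [0,3] + [0,2],
  ∂[2,3,4] = [3,4] − [2,4] + [2,3].
This gives a 13×7 integer matrix of rank 6; reducing to Smith normal form yields diagonal entries (1,1,1,1,1,1).

∂_3: C_3 → C_2 sends each 3-simplex σ to the alternating sum Σ_i (−1)^i (σ with its i-th vertex removed). For instance
  ∂[0,2,3,4] = [2,3,4] − [0,3,4] + [0,2,4] − [0,2,3].
As a 7×1 matrix over Z this has rank 1, with invariant factors (1).

From H_k ≅ ker(∂_k) / im(∂_{k+1}) we obtain:

  H_0: rank C_0 − rank ∂_1 = 7 − 6 = 1, and the invariant factors of ∂_1 are all 1, so H_0 ≅ Z.
  H_1: rank ker ∂_1 − rank ∂_2 = (13 − 6) − 6 = 1, and the invariant factors of ∂_2 are all 1, so H_1 ≅ Z.
  H_2: rank ker ∂_2 − rank ∂_3 = (7 − 6) − 1 = 0, and the invariant factors of ∂_3 are all 1, so H_2 ≅ 0.
  H_3: rank ker ∂_3 − rank ∂_4 = (1 − 1) − 0 = 0, and there is no ∂_4, so H_3 ≅ 0.

As a check, the Euler characteristic is 7 − 13 + 7 − 1 = 0, which agrees with 1 − 1 + 0 − 0 = 0.

Hence the Betti numbers are b_0 = 1, b_1 = 1, b_2 = 0, b_3 = 0.

b_0 = 1, b_1 = 1, b_2 = 0, b_3 = 0.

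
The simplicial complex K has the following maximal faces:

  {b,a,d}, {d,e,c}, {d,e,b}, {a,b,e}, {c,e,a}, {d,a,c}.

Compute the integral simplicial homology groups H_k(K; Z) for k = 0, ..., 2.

H_0 ≅ Z,  H_1 = 0,  H_2 ≅ Z.

Fix the vertex order a < b < c < d < e and write every simplex with vertices in increasing order. Then dim K = 2 and the simplices of K are:

  0-simplices (5): a, b, c, d, e
  1-simplices (9): ab, ac, ad, ae, bd, be, cd, ce, de
  2-simplices (6): abd, abe, acd, ace, bde, cde

so the chain groups are C_0 ≅ Z^5, C_1 ≅ Z^9, C_2 ≅ Z^6.

∂_1: C_1 → C_0 is given by ∂[p,q] = [q] − [p]. For instance
  ∂ab = b − a.
The 5×9 boundary matrix has rank 4 and Smith normal form diag(1,1,1,1).

The boundary map ∂_2: C_2 → C_1 acts by ∂[p,q,r] = [q,r] − [p,r] + [p,q]. For instance
  ∂abe = be − ae + ab,
  ∂ace = ce − ae + ac.
As a 9×6 matrix over Z this has rank 5, with invariant factors (1,1,1,1,1).

Reading off H_k = ker ∂_k / im ∂_{k+1}:

  H_0: rank C_0 − rank ∂_1 = 5 − 4 = 1, and the invariant factors of ∂_1 are all 1, so H_0 = Z.
  H_1: rank ker ∂_1 − rank ∂_2 = (9 − 4) − 5 = 0, and the invariant factors of ∂_2 are all 1, so H_1 = 0.
  H_2: rank ker ∂_2 − rank ∂_3 = (6 − 5) − 0 = 1, and there is no ∂_3, so H_2 = Z.

As a check, the Euler characteristic is 5 − 9 + 6 = 2, which agrees with 1 − 0 + 1 = 2.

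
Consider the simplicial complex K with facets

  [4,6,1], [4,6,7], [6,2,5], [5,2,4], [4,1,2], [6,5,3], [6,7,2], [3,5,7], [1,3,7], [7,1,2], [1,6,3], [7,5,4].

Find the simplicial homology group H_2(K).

Take the total order 1 < 2 < 3 < 4 < 5 < 6 < 7 on the vertex set. Then K (dimension 2) consists of the simplices:

  0-simplices (7): [1], [2], [3], [4], [5], [6], [7]
  1-simplices (18): [1,2], [1,3], [1,4], [1,6], [1,7], [2,4], [2,5], [2,6], [2,7], [3,5], [3,6], [3,7], [4,5], [4,6], [4,7], [5,6], [5,7], [6,7]
  2-simplices (12): [1,2,4], [1,2,7], [1,3,6], [1,3,7], [1,4,6], [2,4,5], [2,5,6], [2,6,7], [3,5,6], [3,5,7], [4,5,7], [4,6,7]

so the chain groups are C_0 ≅ Z^7, C_1 ≅ Z^18, C_2 ≅ Z^12.

Boundary ∂_1: C_1 → C_0 is given by ∂[p,q] = [q] − [p]. For instance
  ∂[2,7] = [7] − [2].
The 7×18 boundary matrix has rank 6 and Smith normal form diag(1,1,1,1,1,1).

Boundary ∂_2: C_2 → C_1 sends each 2-simplex [p,q,r] to [q,r] − [p,r] + [p,q]. For instance
  ∂[2,6,7] = [6,7] − [2,7] + [2,6],
  ∂[1,2,4] = [2,4] − [1,4] + [1,2].
The 18×12 boundary matrix has rank 12 and Smith normal form diag(1,1,1,1,1,1,1,1,1,1,1,2).

Now H_k = ker ∂_k / im ∂_{k+1}, so:

  H_2: rank ker ∂_2 − rank ∂_3 = (12 − 12) − 0 = 0, and there is no ∂_3, so H_2 = 0.

H_2 = 0.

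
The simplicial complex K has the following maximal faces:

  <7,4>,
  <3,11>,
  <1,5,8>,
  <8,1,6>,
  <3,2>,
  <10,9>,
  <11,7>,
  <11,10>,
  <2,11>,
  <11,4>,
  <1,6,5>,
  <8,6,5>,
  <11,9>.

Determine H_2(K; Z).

H_2 = Z.

Take the total order 1 < 2 < 3 < 4 < 5 < 6 < 7 < 8 < 9 < 10 < 11 on the vertex set. Then K (dimension 2) consists of the simplices:

  0-simplices (11): [1], [2], [3], [4], [5], [6], [7], [8], [9], [10], [11]
  1-simplices (15): [1,5], [1,6], [1,8], [2,3], [2,11], [3,11], [4,7], [4,11], [5,6], [5,8], [6,8], [7,11], [9,10], [9,11], [10,11]
  2-simplices (4): [1,5,6], [1,5,8], [1,6,8], [5,6,8]

Hence C_0 ≅ Z^11, C_1 ≅ Z^15, C_2 ≅ Z^4.

∂_1: C_1 → C_0 is given by ∂[p,q] = [q] − [p]. For instance
  ∂[10,11] = [11] − [10].
The 11×15 boundary matrix has rank 9 and Smith normal form diag(1,1,1,1,1,1,1,1,1).

The boundary map ∂_2: C_2 → C_1 maps a triangle to the signed sum of its edges. For instance
  ∂[5,6,8] = [6,8] − [5,8] + [5,6],
  ∂[1,5,8] = [5,8] − [1,8] + [1,5].
The resulting 15×4 matrix has rank 3, and its Smith normal form has invariant factors (1,1,1).

Reading off H_k = ker ∂_k / im ∂_{k+1}:

  H_2: rank ker ∂_2 − rank ∂_3 = (4 − 3) − 0 = 1, and there is no ∂_3, so H_2 = Z.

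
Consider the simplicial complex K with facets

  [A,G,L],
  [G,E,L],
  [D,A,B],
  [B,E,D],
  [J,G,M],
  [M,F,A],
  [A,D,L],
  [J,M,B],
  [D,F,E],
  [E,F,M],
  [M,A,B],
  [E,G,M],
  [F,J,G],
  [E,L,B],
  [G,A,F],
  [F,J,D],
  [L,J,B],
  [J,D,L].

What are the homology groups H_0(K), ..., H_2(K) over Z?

Take the total order A < B < D < E < F < G < J < L < M on the vertex set. Then K (dimension 2) consists of the simplices:

  0-simplices (9): A, B, D, E, F, G, J, L, M
  1-simplices (27): AB, AD, AF, AG, AL, AM, BD, BE, BJ, BL, BM, DE, DF, DJ, DL, EF, EG, EL, EM, FG, FJ, FM, GJ, GL, GM, JL, JM
  2-simplices (18): ABD, ABM, ADL, AFG, AFM, AGL, BDE, BEL, BJL, BJM, DEF, DFJ, DJL, EFM, EGL, EGM, FGJ, GJM

Hence C_0 ≅ Z^9, C_1 ≅ Z^27, C_2 ≅ Z^18.

Boundary ∂_1: C_1 → C_0 is given by ∂[p,q] = [q] − [p]. For instance
  ∂DE = E − D.
The resulting 9×27 matrix has rank 8, and its Smith normal form has invariant factors (1,1,1,1,1,1,1,1).

The boundary map ∂_2: C_2 → C_1 maps a triangle to the signed sum of its edges. For instance
  ∂BDE = DE − BE + BD,
  ∂DEF = EF − DF + DE.
As a 27×18 matrix over Z this has rank 18, with invariant factors (1,1,1,1,1,1,1,1,1,1,1,1,1,1,1,1,1,2).

Now H_k = ker ∂_k / im ∂_{k+1}, so:

  H_0: rank C_0 − rank ∂_1 = 9 − 8 = 1, and the invariant factors of ∂_1 are all 1, so H_0 ≅ Z.
  H_1: rank ker ∂_1 − rank ∂_2 = (27 − 8) − 18 = 1, and ∂_2 has invariant factor 2 > 1, so H_1 ≅ Z × Z/2.
  H_2: rank ker ∂_2 − rank ∂_3 = (18 − 18) − 0 = 0, and there is no ∂_3, so H_2 ≅ 0.

H_0 ≅ Z,  H_1 ≅ Z × Z/2,  H_2 = 0.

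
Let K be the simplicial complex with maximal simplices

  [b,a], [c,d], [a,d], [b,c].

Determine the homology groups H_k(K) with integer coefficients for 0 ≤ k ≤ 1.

Fix the vertex order a < b < c < d and write every simplex with vertices in increasing order. Then dim K = 1 and the simplices of K are:

  0-simplices (4): a, b, c, d
  1-simplices (4): ab, ad, bc, cd

Hence C_0 ≅ Z^4, C_1 ≅ Z^4.

The boundary map ∂_1: C_1 → C_0 is given by ∂[p,q] = [q] − [p]. For instance
  ∂cd = d − c.
The 4×4 boundary matrix has rank 3 and Smith normal form diag(1,1,1).

Computing H_k = (kernel of ∂_k) / (image of ∂_{k+1}):

  H_0: rank C_0 − rank ∂_1 = 4 − 3 = 1, and the invariant factors of ∂_1 are all 1, so H_0 ≅ Z.
  H_1: rank ker ∂_1 − rank ∂_2 = (4 − 3) − 0 = 1, and there is no ∂_2, so H_1 ≅ Z.

As a check, the Euler characteristic is 4 − 4 = 0, which agrees with 1 − 1 = 0.

H_0 = Z,  H_1 = Z.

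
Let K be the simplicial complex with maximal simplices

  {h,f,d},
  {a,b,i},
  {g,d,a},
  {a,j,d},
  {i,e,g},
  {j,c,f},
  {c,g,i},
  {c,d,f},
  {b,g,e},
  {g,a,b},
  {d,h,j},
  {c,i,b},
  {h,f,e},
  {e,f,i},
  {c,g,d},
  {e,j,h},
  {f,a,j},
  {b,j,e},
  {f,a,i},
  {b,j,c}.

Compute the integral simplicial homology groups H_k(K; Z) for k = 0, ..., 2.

H_0 = Z,  H_1 = Z × Z/2,  H_2 = 0.

K has 10 vertices, 30 edges, 20 triangles.
rank ∂_0 = 0, rank ∂_1 = 9 ⇒ b_0 = 10 − 0 − 9 = 1; all invariant factors of ∂_1 are 1 so no torsion. So H_0 = Z.
rank ∂_1 = 9, rank ∂_2 = 20 ⇒ b_1 = 30 − 9 − 20 = 1; ∂_2 has invariant factor(s) [2] giving torsion. So H_1 = Z × Z/2.
rank ∂_2 = 20, rank ∂_3 = 0 ⇒ b_2 = 20 − 20 − 0 = 0. So H_2 = 0.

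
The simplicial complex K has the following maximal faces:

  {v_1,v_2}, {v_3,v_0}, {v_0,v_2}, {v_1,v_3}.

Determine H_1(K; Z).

Order the vertices as v_0 < v_1 < v_2 < v_3. Listing each simplex with vertices in this order, K has dimension 1 with simplices:

  0-simplices (4): [v_0], [v_1], [v_2], [v_3]
  1-simplices (4): [v_0,v_2], [v_0,v_3], [v_1,v_2], [v_1,v_3]

giving chain groups C_0 ≅ Z^4, C_1 ≅ Z^4.

Boundary ∂_1: C_1 → C_0 maps an edge to its endpoints' difference, ∂[p,q] = q − p. For instance
  ∂[v_1,v_2] = [v_2] − [v_1].
As a 4×4 matrix over Z this has rank 3, with invariant factors (1,1,1).

From H_k ≅ ker(∂_k) / im(∂_{k+1}) we obtain:

  H_1: rank ker ∂_1 − rank ∂_2 = (4 − 3) − 0 = 1, and there is no ∂_2, so H_1 = Z.

(K is a triangulation of the circle S^1.)

H_1 = Z.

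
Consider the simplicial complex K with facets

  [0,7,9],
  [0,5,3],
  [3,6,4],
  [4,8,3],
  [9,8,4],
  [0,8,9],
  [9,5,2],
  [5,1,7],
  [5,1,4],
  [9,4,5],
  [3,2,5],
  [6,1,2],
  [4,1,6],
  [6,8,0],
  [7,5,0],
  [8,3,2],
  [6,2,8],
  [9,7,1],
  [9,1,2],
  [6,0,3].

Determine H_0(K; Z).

We work with the vertex ordering 0 < 1 < 2 < 3 < 4 < 5 < 6 < 7 < 8 < 9. The simplices of K, each written with vertices in increasing order, are:

  0-simplices (10): [0], [1], [2], [3], [4], [5], [6], [7], [8], [9]
  1-simplices (30): (30 of them)
  2-simplices (20): (20 of them)

Hence C_0 ≅ Z^10, C_1 ≅ Z^30, C_2 ≅ Z^20.

The boundary map ∂_1: C_1 → C_0 is given by ∂[p,q] = [q] − [p]. For instance
  ∂[4,6] = [6] − [4].
As a 10×30 matrix over Z this has rank 9, with invariant factors (1,1,1,1,1,1,1,1,1).

Boundary ∂_2: C_2 → C_1 acts by ∂[p,q,r] = [q,r] − [p,r] + [p,q]. For instance
  ∂[0,3,5] = [3,5] − [0,5] + [0,3],
  ∂[3,4,8] = [4,8] − [3,8] + [3,4].
This gives a 30×20 integer matrix of rank 20; reducing to Smith normal form yields diagonal entries (1,1,1,1,1,1,1,1,1,1,1,1,1,1,1,1,1,1,1,2).

Reading off H_k = ker ∂_k / im ∂_{k+1}:

  H_0: rank C_0 − rank ∂_1 = 10 − 9 = 1, and the invariant factors of ∂_1 are all 1, so H_0 = Z.

H_0 ≅ Z.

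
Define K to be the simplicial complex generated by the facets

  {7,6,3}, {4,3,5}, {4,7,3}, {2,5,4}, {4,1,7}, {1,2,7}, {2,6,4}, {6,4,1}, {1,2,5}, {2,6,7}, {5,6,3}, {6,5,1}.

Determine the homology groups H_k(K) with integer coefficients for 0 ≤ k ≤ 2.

H_0 = Z,  H_1 = Z/2,  H_2 = 0.

We work with the vertex ordering 1 < 2 < 3 < 4 < 5 < 6 < 7. The simplices of K, each written with vertices in increasing order, are:

  0-simplices (7): [1], [2], [3], [4], [5], [6], [7]
  1-simplices (18): [1,2], [1,4], [1,5], [1,6], [1,7], [2,4], [2,5], [2,6], [2,7], [3,4], [3,5], [3,6], [3,7], [4,5], [4,6], [4,7], [5,6], [6,7]
  2-simplices (12): [1,2,5], [1,2,7], [1,4,6], [1,4,7], [1,5,6], [2,4,5], [2,4,6], [2,6,7], [3,4,5], [3,4,7], [3,5,6], [3,6,7]

giving chain groups C_0 ≅ Z^7, C_1 ≅ Z^18, C_2 ≅ Z^12.

The boundary map ∂_1: C_1 → C_0 sends each edge [p,q] (with p < q) to q − p.
The resulting 7×18 matrix has rank 6, and its Smith normal form has invariant factors (1,1,1,1,1,1).

The boundary map ∂_2: C_2 → C_1 sends each 2-simplex [p,q,r] to [q,r] − [p,r] + [p,q]. For instance
  ∂[3,6,7] = [6,7] − [3,7] + [3,6],
  ∂[2,4,5] = [4,5] − [2,5] + [2,4].
The 18×12 boundary matrix has rank 12 and Smith normal form diag(1,1,1,1,1,1,1,1,1,1,1,2).

Reading off H_k = ker ∂_k / im ∂_{k+1}:

  H_0: rank C_0 − rank ∂_1 = 7 − 6 = 1, and the invariant factors of ∂_1 are all 1, so H_0 = Z.
  H_1: rank ker ∂_1 − rank ∂_2 = (18 − 6) − 12 = 0, and ∂_2 has invariant factor 2 > 1, so H_1 = Z/2.
  H_2: rank ker ∂_2 − rank ∂_3 = (12 − 12) − 0 = 0, and there is no ∂_3, so H_2 = 0.

As a check, the Euler characteristic is 7 − 18 + 12 = 1, which agrees with 1 − 0 + 0 = 1.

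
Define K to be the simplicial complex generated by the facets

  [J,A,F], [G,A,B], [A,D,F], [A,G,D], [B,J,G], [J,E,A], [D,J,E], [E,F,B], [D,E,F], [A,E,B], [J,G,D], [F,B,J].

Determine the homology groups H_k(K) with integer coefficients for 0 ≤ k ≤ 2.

H_0 = Z,  H_1 = Z/2,  H_2 = 0.

Order the vertices as A < B < D < E < F < G < J. Listing each simplex with vertices in this order, K has dimension 2 with simplices:

  0-simplices (7): A, B, D, E, F, G, J
  1-simplices (18): AB, AD, AE, AF, AG, AJ, BE, BF, BG, BJ, DE, DF, DG, DJ, EF, EJ, FJ, GJ
  2-simplices (12): ABE, ABG, ADF, ADG, AEJ, AFJ, BEF, BFJ, BGJ, DEF, DEJ, DGJ

Hence C_0 ≅ Z^7, C_1 ≅ Z^18, C_2 ≅ Z^12.

The boundary map ∂_1: C_1 → C_0 sends each edge [p,q] (with p < q) to q − p. For instance
  ∂EF = F − E.
This gives a 7×18 integer matrix of rank 6; reducing to Smith normal form yields diagonal entries (1,1,1,1,1,1).

Boundary ∂_2: C_2 → C_1 sends each 2-simplex [p,q,r] to [q,r] − [p,r] + [p,q]. For instance
  ∂AEJ = EJ − AJ + AE,
  ∂BEF = EF − BF + BE.
As a 18×12 matrix over Z this has rank 12, with invariant factors (1,1,1,1,1,1,1,1,1,1,1,2).

Now H_k = ker ∂_k / im ∂_{k+1}, so:

  H_0: rank C_0 − rank ∂_1 = 7 − 6 = 1, and the invariant factors of ∂_1 are all 1, so H_0 ≅ Z.
  H_1: rank ker ∂_1 − rank ∂_2 = (18 − 6) − 12 = 0, and ∂_2 has invariant factor 2 > 1, so H_1 ≅ Z/2.
  H_2: rank ker ∂_2 − rank ∂_3 = (12 − 12) − 0 = 0, and there is no ∂_3, so H_2 ≅ 0.

(K is a triangulation of the real projective plane RP^2.)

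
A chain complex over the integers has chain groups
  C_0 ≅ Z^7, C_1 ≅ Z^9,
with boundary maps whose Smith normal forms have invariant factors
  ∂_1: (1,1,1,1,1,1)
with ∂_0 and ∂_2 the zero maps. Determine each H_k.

H_0 = Z,  H_1 = Z^3.

H_0: b_0 = 7 − 0 − 6 = 1; torsion from ∂_1 factors > 1: none. So H_0 = Z.
H_1: b_1 = 9 − 6 − 0 = 3; torsion from ∂_2 factors > 1: none. So H_1 = Z^3.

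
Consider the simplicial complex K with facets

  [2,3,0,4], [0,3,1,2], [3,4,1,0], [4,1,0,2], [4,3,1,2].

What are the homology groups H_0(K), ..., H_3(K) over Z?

H_0 = Z,  H_1 = 0,  H_2 = 0,  H_3 = Z.

We work with the vertex ordering 0 < 1 < 2 < 3 < 4. The simplices of K, each written with vertices in increasing order, are:

  0-simplices (5): [0], [1], [2], [3], [4]
  1-simplices (10): [0,1], [0,2], [0,3], [0,4], [1,2], [1,3], [1,4], [2,3], [2,4], [3,4]
  2-simplices (10): [0,1,2], [0,1,3], [0,1,4], [0,2,3], [0,2,4], [0,3,4], [1,2,3], [1,2,4], [1,3,4], [2,3,4]
  3-simplices (5): [0,1,2,3], [0,1,2,4], [0,1,3,4], [0,2,3,4], [1,2,3,4]

Hence C_0 ≅ Z^5, C_1 ≅ Z^10, C_2 ≅ Z^10, C_3 ≅ Z^5.

∂_1: C_1 → C_0 maps an edge to its endpoints' difference, ∂[p,q] = q − p. For instance
  ∂[3,4] = [4] − [3].
The 5×10 boundary matrix has rank 4 and Smith normal form diag(1,1,1,1).

The boundary map ∂_2: C_2 → C_1 maps a triangle to the signed sum of its edges. For instance
  ∂[0,2,4] = [2,4] − [0,4] + [0,2],
  ∂[0,1,3] = [1,3] − [0,3] + [0,1].
The resulting 10×10 matrix has rank 6, and its Smith normal form has invariant factors (1,1,1,1,1,1).

∂_3: C_3 → C_2 sends each 3-simplex σ to the alternating sum Σ_i (−1)^i (σ with its i-th vertex removed). For instance
  ∂[0,1,2,4] = [1,2,4] − [0,2,4] + [0,1,4] − [0,1,2],
  ∂[0,2,3,4] = [2,3,4] − [0,3,4] + [0,2,4] − [0,2,3].
The resulting 10×5 matrix has rank 4, and its Smith normal form has invariant factors (1,1,1,1).

Computing H_k = (kernel of ∂_k) / (image of ∂_{k+1}):

  H_0: rank C_0 − rank ∂_1 = 5 − 4 = 1, and the invariant factors of ∂_1 are all 1, so H_0 ≅ Z.
  H_1: rank ker ∂_1 − rank ∂_2 = (10 − 4) − 6 = 0, and the invariant factors of ∂_2 are all 1, so H_1 ≅ 0.
  H_2: rank ker ∂_2 − rank ∂_3 = (10 − 6) − 4 = 0, and the invariant factors of ∂_3 are all 1, so H_2 ≅ 0.
  H_3: rank ker ∂_3 − rank ∂_4 = (5 − 4) − 0 = 1, and there is no ∂_4, so H_3 ≅ Z.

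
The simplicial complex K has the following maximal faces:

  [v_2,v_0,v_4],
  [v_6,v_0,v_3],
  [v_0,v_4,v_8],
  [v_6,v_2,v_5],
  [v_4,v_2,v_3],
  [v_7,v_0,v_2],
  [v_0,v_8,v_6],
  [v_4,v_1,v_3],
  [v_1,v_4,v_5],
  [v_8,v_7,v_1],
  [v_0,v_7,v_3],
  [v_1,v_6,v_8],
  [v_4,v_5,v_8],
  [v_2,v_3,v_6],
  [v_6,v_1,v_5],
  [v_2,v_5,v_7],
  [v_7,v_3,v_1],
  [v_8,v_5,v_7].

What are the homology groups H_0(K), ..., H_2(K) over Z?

H_0 = Z,  H_1 = Z × Z/2,  H_2 = 0.

We work with the vertex ordering v_0 < v_1 < v_2 < v_3 < v_4 < v_5 < v_6 < v_7 < v_8. The simplices of K, each written with vertices in increasing order, are:

  0-simplices (9): [v_0], [v_1], [v_2], [v_3], [v_4], [v_5], [v_6], [v_7], [v_8]
  1-simplices (27): (27 of them)
  2-simplices (18): (18 of them)

giving chain groups C_0 ≅ Z^9, C_1 ≅ Z^27, C_2 ≅ Z^18.

The boundary map ∂_1: C_1 → C_0 is given by ∂[p,q] = [q] − [p].
As a 9×27 matrix over Z this has rank 8, with invariant factors (1,1,1,1,1,1,1,1).

Boundary ∂_2: C_2 → C_1 maps a triangle to the signed sum of its edges. For instance
  ∂[v_0,v_4,v_8] = [v_4,v_8] − [v_0,v_8] + [v_0,v_4],
  ∂[v_0,v_3,v_6] = [v_3,v_6] − [v_0,v_6] + [v_0,v_3].
This gives a 27×18 integer matrix of rank 18; reducing to Smith normal form yields diagonal entries (1,1,1,1,1,1,1,1,1,1,1,1,1,1,1,1,1,2).

From H_k ≅ ker(∂_k) / im(∂_{k+1}) we obtain:

  H_0: rank C_0 − rank ∂_1 = 9 − 8 = 1, and the invariant factors of ∂_1 are all 1, so H_0 = Z.
  H_1: rank ker ∂_1 − rank ∂_2 = (27 − 8) − 18 = 1, and ∂_2 has invariant factor 2 > 1, so H_1 = Z × Z/2.
  H_2: rank ker ∂_2 − rank ∂_3 = (18 − 18) − 0 = 0, and there is no ∂_3, so H_2 = 0.

As a check, the Euler characteristic is 9 − 27 + 18 = 0, which agrees with 1 − 1 + 0 = 0.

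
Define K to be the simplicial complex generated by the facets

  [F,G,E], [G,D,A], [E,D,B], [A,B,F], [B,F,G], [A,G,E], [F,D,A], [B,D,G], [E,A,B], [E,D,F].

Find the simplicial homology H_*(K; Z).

H_0 = Z,  H_1 = Z/2,  H_2 = 0.

Fix the vertex order A < B < D < E < F < G and write every simplex with vertices in increasing order. Then dim K = 2 and the simplices of K are:

  0-simplices (6): A, B, D, E, F, G
  1-simplices (15): AB, AD, AE, AF, AG, BD, BE, BF, BG, DE, DF, DG, EF, EG, FG
  2-simplices (10): ABE, ABF, ADF, ADG, AEG, BDE, BDG, BFG, DEF, EFG

giving chain groups C_0 ≅ Z^6, C_1 ≅ Z^15, C_2 ≅ Z^10.

The boundary map ∂_1: C_1 → C_0 sends each edge [p,q] (with p < q) to q − p.
The resulting 6×15 matrix has rank 5, and its Smith normal form has invariant factors (1,1,1,1,1).

∂_2: C_2 → C_1 acts by ∂[p,q,r] = [q,r] − [p,r] + [p,q]. For instance
  ∂BDE = DE − BE + BD,
  ∂BFG = FG − BG + BF.
This gives a 15×10 integer matrix of rank 10; reducing to Smith normal form yields diagonal entries (1,1,1,1,1,1,1,1,1,2).

From H_k ≅ ker(∂_k) / im(∂_{k+1}) we obtain:

  H_0: rank C_0 − rank ∂_1 = 6 − 5 = 1, and the invariant factors of ∂_1 are all 1, so H_0 ≅ Z.
  H_1: rank ker ∂_1 − rank ∂_2 = (15 − 5) − 10 = 0, and ∂_2 has invariant factor 2 > 1, so H_1 ≅ Z/2.
  H_2: rank ker ∂_2 − rank ∂_3 = (10 − 10) − 0 = 0, and there is no ∂_3, so H_2 ≅ 0.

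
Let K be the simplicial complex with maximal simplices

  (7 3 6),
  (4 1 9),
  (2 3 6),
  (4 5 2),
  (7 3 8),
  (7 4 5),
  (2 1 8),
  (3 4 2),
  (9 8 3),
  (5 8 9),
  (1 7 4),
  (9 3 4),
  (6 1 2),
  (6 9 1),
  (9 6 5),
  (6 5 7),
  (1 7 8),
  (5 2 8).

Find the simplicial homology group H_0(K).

H_0 = Z.

Fix the vertex order 1 < 2 < 3 < 4 < 5 < 6 < 7 < 8 < 9 and write every simplex with vertices in increasing order. Then dim K = 2 and the simplices of K are:

  0-simplices (9): [1], [2], [3], [4], [5], [6], [7], [8], [9]
  1-simplices (27): (27 of them)
  2-simplices (18): [1,2,6], [1,2,8], [1,4,7], [1,4,9], [1,6,9], [1,7,8], [2,3,4], [2,3,6], [2,4,5], [2,5,8], [3,4,9], [3,6,7], [3,7,8], [3,8,9], [4,5,7], [5,6,7], [5,6,9], [5,8,9]

Hence C_0 ≅ Z^9, C_1 ≅ Z^27, C_2 ≅ Z^18.

∂_1: C_1 → C_0 sends each edge [p,q] (with p < q) to q − p.
The 9×27 boundary matrix has rank 8 and Smith normal form diag(1,1,1,1,1,1,1,1).

∂_2: C_2 → C_1 sends each 2-simplex [p,q,r] to [q,r] − [p,r] + [p,q]. For instance
  ∂[2,4,5] = [4,5] − [2,5] + [2,4],
  ∂[1,6,9] = [6,9] − [1,9] + [1,6].
As a 27×18 matrix over Z this has rank 17, with invariant factors (1,1,1,1,1,1,1,1,1,1,1,1,1,1,1,1,1).

Reading off H_k = ker ∂_k / im ∂_{k+1}:

  H_0: rank C_0 − rank ∂_1 = 9 − 8 = 1, and the invariant factors of ∂_1 are all 1, so H_0 ≅ Z.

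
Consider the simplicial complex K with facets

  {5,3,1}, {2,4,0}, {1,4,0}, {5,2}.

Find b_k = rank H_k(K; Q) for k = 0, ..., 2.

b_0 = 1, b_1 = 1, b_2 = 0.

K has 6 vertices, 9 edges, 3 triangles.
rank ∂_0 = 0, rank ∂_1 = 5 ⇒ b_0 = 6 − 0 − 5 = 1; all invariant factors of ∂_1 are 1 so no torsion. So H_0 ≅ Z.
rank ∂_1 = 5, rank ∂_2 = 3 ⇒ b_1 = 9 − 5 − 3 = 1; all invariant factors of ∂_2 are 1 so no torsion. So H_1 ≅ Z.
rank ∂_2 = 3, rank ∂_3 = 0 ⇒ b_2 = 3 − 3 − 0 = 0. So H_2 ≅ 0.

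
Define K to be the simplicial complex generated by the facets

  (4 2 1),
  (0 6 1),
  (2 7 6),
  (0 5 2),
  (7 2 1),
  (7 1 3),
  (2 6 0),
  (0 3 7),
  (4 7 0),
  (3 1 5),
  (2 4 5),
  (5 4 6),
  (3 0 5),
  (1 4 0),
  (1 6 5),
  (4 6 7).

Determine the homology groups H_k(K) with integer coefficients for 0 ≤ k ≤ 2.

Fix the vertex order 0 < 1 < 2 < 3 < 4 < 5 < 6 < 7 and write every simplex with vertices in increasing order. Then dim K = 2 and the simplices of K are:

  0-simplices (8): [0], [1], [2], [3], [4], [5], [6], [7]
  1-simplices (24): (24 of them)
  2-simplices (16): [0,1,4], [0,1,6], [0,2,5], [0,2,6], [0,3,5], [0,3,7], [0,4,7], [1,2,4], [1,2,7], [1,3,5], [1,3,7], [1,5,6], [2,4,5], [2,6,7], [4,5,6], [4,6,7]

Hence C_0 ≅ Z^8, C_1 ≅ Z^24, C_2 ≅ Z^16.

∂_1: C_1 → C_0 maps an edge to its endpoints' difference, ∂[p,q] = q − p.
This gives a 8×24 integer matrix of rank 7; reducing to Smith normal form yields diagonal entries (1,1,1,1,1,1,1).

Boundary ∂_2: C_2 → C_1 maps a triangle to the signed sum of its edges. For instance
  ∂[0,2,5] = [2,5] − [0,5] + [0,2],
  ∂[2,6,7] = [6,7] − [2,7] + [2,6].
The resulting 24×16 matrix has rank 15, and its Smith normal form has invariant factors (1,1,1,1,1,1,1,1,1,1,1,1,1,1,1).

Reading off H_k = ker ∂_k / im ∂_{k+1}:

  H_0: rank C_0 − rank ∂_1 = 8 − 7 = 1, and the invariant factors of ∂_1 are all 1, so H_0 = Z.
  H_1: rank ker ∂_1 − rank ∂_2 = (24 − 7) − 15 = 2, and the invariant factors of ∂_2 are all 1, so H_1 = Z^2.
  H_2: rank ker ∂_2 − rank ∂_3 = (16 − 15) − 0 = 1, and there is no ∂_3, so H_2 = Z.

As a check, the Euler characteristic is 8 − 24 + 16 = 0, which agrees with 1 − 2 + 1 = 0.

H_0 = Z,  H_1 = Z^2,  H_2 = Z.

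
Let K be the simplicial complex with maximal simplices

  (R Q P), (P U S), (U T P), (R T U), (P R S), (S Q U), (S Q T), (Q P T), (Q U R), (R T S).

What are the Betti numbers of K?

b_0 = 1, b_1 = 0, b_2 = 0.

Fix the vertex order P < Q < R < S < T < U and write every simplex with vertices in increasing order. Then dim K = 2 and the simplices of K are:

  0-simplices (6): P, Q, R, S, T, U
  1-simplices (15): PQ, PR, PS, PT, PU, QR, QS, QT, QU, RS, RT, RU, ST, SU, TU
  2-simplices (10): PQR, PQT, PRS, PSU, PTU, QRU, QST, QSU, RST, RTU

giving chain groups C_0 ≅ Z^6, C_1 ≅ Z^15, C_2 ≅ Z^10.

The boundary map ∂_1: C_1 → C_0 maps an edge to its endpoints' difference, ∂[p,q] = q − p. For instance
  ∂RU = U − R.
As a 6×15 matrix over Z this has rank 5, with invariant factors (1,1,1,1,1).

Boundary ∂_2: C_2 → C_1 acts by ∂[p,q,r] = [q,r] − [p,r] + [p,q]. For instance
  ∂QST = ST − QT + QS,
  ∂PSU = SU − PU + PS.
The resulting 15×10 matrix has rank 10, and its Smith normal form has invariant factors (1,1,1,1,1,1,1,1,1,2).

Reading off H_k = ker ∂_k / im ∂_{k+1}:

  H_0: rank C_0 − rank ∂_1 = 6 − 5 = 1, and the invariant factors of ∂_1 are all 1, so H_0 = Z.
  H_1: rank ker ∂_1 − rank ∂_2 = (15 − 5) − 10 = 0, and ∂_2 has invariant factor 2 > 1, so H_1 = Z/2Z.
  H_2: rank ker ∂_2 − rank ∂_3 = (10 − 10) − 0 = 0, and there is no ∂_3, so H_2 = 0.

As a check, the Euler characteristic is 6 − 15 + 10 = 1, which agrees with 1 − 0 + 0 = 1.

Hence the Betti numbers are b_0 = 1, b_1 = 0, b_2 = 0.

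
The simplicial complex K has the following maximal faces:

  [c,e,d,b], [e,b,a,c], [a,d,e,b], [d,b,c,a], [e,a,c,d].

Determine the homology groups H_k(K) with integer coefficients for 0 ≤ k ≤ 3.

Order the vertices as a < b < c < d < e. Listing each simplex with vertices in this order, K has dimension 3 with simplices:

  0-simplices (5): a, b, c, d, e
  1-simplices (10): ab, ac, ad, ae, bc, bd, be, cd, ce, de
  2-simplices (10): abc, abd, abe, acd, ace, ade, bcd, bce, bde, cde
  3-simplices (5): abcd, abce, abde, acde, bcde

Hence C_0 ≅ Z^5, C_1 ≅ Z^10, C_2 ≅ Z^10, C_3 ≅ Z^5.

∂_1: C_1 → C_0 sends each edge [p,q] (with p < q) to q − p. For instance
  ∂ce = e − c.
The 5×10 boundary matrix has rank 4 and Smith normal form diag(1,1,1,1).

∂_2: C_2 → C_1 sends each 2-simplex [p,q,r] to [q,r] − [p,r] + [p,q]. For instance
  ∂acd = cd − ad + ac,
  ∂cde = de − ce + cd.
The resulting 10×10 matrix has rank 6, and its Smith normal form has invariant factors (1,1,1,1,1,1).

The boundary map ∂_3: C_3 → C_2 sends each 3-simplex σ to the alternating sum Σ_i (−1)^i (σ with its i-th vertex removed). For instance
  ∂abce = bce − ace + abe − abc,
  ∂bcde = cde − bde + bce − bcd.
The 10×5 boundary matrix has rank 4 and Smith normal form diag(1,1,1,1).

Computing H_k = (kernel of ∂_k) / (image of ∂_{k+1}):

  H_0: rank C_0 − rank ∂_1 = 5 − 4 = 1, and the invariant factors of ∂_1 are all 1, so H_0 = Z.
  H_1: rank ker ∂_1 − rank ∂_2 = (10 − 4) − 6 = 0, and the invariant factors of ∂_2 are all 1, so H_1 = 0.
  H_2: rank ker ∂_2 − rank ∂_3 = (10 − 6) − 4 = 0, and the invariant factors of ∂_3 are all 1, so H_2 = 0.
  H_3: rank ker ∂_3 − rank ∂_4 = (5 − 4) − 0 = 1, and there is no ∂_4, so H_3 = Z.

(K is a triangulation of the 3-sphere S^3.)

H_0 = Z,  H_1 = 0,  H_2 = 0,  H_3 = Z.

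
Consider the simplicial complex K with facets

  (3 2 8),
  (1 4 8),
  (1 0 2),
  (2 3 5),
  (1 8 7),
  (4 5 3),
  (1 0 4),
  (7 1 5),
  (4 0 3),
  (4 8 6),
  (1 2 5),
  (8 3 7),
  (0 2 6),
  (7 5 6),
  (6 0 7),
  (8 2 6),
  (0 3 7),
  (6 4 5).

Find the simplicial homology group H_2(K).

H_2 ≅ Z.

Fix the vertex order 0 < 1 < 2 < 3 < 4 < 5 < 6 < 7 < 8 and write every simplex with vertices in increasing order. Then dim K = 2 and the simplices of K are:

  0-simplices (9): [0], [1], [2], [3], [4], [5], [6], [7], [8]
  1-simplices (27): (27 of them)
  2-simplices (18): [0,1,2], [0,1,4], [0,2,6], [0,3,4], [0,3,7], [0,6,7], [1,2,5], [1,4,8], [1,5,7], [1,7,8], [2,3,5], [2,3,8], [2,6,8], [3,4,5], [3,7,8], [4,5,6], [4,6,8], [5,6,7]

giving chain groups C_0 ≅ Z^9, C_1 ≅ Z^27, C_2 ≅ Z^18.

∂_1: C_1 → C_0 maps an edge to its endpoints' difference, ∂[p,q] = q − p. For instance
  ∂[5,7] = [7] − [5].
This gives a 9×27 integer matrix of rank 8; reducing to Smith normal form yields diagonal entries (1,1,1,1,1,1,1,1).

The boundary map ∂_2: C_2 → C_1 sends each 2-simplex [p,q,r] to [q,r] − [p,r] + [p,q]. For instance
  ∂[4,6,8] = [6,8] − [4,8] + [4,6],
  ∂[4,5,6] = [5,6] − [4,6] + [4,5].
The 27×18 boundary matrix has rank 17 and Smith normal form diag(1,1,1,1,1,1,1,1,1,1,1,1,1,1,1,1,1).

Now H_k = ker ∂_k / im ∂_{k+1}, so:

  H_2: rank ker ∂_2 − rank ∂_3 = (18 − 17) − 0 = 1, and there is no ∂_3, so H_2 = Z.

(K is a triangulation of the torus T^2.)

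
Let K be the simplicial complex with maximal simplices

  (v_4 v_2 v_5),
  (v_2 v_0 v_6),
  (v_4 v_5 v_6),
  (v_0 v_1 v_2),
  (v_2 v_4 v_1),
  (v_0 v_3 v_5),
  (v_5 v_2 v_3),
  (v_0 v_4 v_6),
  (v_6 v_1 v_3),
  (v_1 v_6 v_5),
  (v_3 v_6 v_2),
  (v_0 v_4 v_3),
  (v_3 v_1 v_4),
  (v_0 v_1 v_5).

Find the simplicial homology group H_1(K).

H_1 = Z^2.

K has 7 vertices, 21 edges, 14 triangles.
rank ∂_1 = 6, rank ∂_2 = 13 ⇒ b_1 = 21 − 6 − 13 = 2; all invariant factors of ∂_2 are 1 so no torsion. So H_1 = Z^2.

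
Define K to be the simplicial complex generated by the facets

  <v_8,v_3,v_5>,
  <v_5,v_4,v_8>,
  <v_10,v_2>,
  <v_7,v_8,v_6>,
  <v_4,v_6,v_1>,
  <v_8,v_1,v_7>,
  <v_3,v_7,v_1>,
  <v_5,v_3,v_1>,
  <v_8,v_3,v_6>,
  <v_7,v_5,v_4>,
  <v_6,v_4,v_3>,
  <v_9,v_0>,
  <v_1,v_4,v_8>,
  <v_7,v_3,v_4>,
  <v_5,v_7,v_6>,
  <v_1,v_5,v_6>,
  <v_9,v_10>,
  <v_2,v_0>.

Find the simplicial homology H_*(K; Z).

Take the total order v_0 < v_1 < v_2 < v_3 < v_4 < v_5 < v_6 < v_7 < v_8 < v_9 < v_10 on the vertex set. Then K (dimension 2) consists of the simplices:

  0-simplices (11): [v_0], [v_1], [v_2], [v_3], [v_4], [v_5], [v_6], [v_7], [v_8], [v_9], [v_10]
  1-simplices (25): (25 of them)
  2-simplices (14): (14 of them)

so the chain groups are C_0 ≅ Z^11, C_1 ≅ Z^25, C_2 ≅ Z^14.

Boundary ∂_1: C_1 → C_0 is given by ∂[p,q] = [q] − [p]. For instance
  ∂[v_9,v_10] = [v_10] − [v_9].
The 11×25 boundary matrix has rank 9 and Smith normal form diag(1,1,1,1,1,1,1,1,1).

Boundary ∂_2: C_2 → C_1 maps a triangle to the signed sum of its edges. For instance
  ∂[v_3,v_4,v_6] = [v_4,v_6] − [v_3,v_6] + [v_3,v_4],
  ∂[v_3,v_6,v_8] = [v_6,v_8] − [v_3,v_8] + [v_3,v_6].
The 25×14 boundary matrix has rank 13 and Smith normal form diag(1,1,1,1,1,1,1,1,1,1,1,1,1).

From H_k ≅ ker(∂_k) / im(∂_{k+1}) we obtain:

  H_0: rank C_0 − rank ∂_1 = 11 − 9 = 2, and the invariant factors of ∂_1 are all 1, so H_0 ≅ Z^2.
  H_1: rank ker ∂_1 − rank ∂_2 = (25 − 9) − 13 = 3, and the invariant factors of ∂_2 are all 1, so H_1 ≅ Z^3.
  H_2: rank ker ∂_2 − rank ∂_3 = (14 − 13) − 0 = 1, and there is no ∂_3, so H_2 ≅ Z.

H_0 = Z^2,  H_1 = Z^3,  H_2 = Z.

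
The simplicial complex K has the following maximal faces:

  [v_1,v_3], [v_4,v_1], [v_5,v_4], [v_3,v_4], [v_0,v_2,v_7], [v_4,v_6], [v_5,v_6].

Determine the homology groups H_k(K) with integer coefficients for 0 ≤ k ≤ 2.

H_0 = Z^2,  H_1 = Z^2,  H_2 = 0.

Order the vertices as v_0 < v_1 < v_2 < v_3 < v_4 < v_5 < v_6 < v_7. Listing each simplex with vertices in this order, K has dimension 2 with simplices:

  0-simplices (8): [v_0], [v_1], [v_2], [v_3], [v_4], [v_5], [v_6], [v_7]
  1-simplices (9): [v_0,v_2], [v_0,v_7], [v_1,v_3], [v_1,v_4], [v_2,v_7], [v_3,v_4], [v_4,v_5], [v_4,v_6], [v_5,v_6]
  2-simplices (1): [v_0,v_2,v_7]

Hence C_0 ≅ Z^8, C_1 ≅ Z^9, C_2 ≅ Z^1.

The boundary map ∂_1: C_1 → C_0 sends each edge [p,q] (with p < q) to q − p. For instance
  ∂[v_2,v_7] = [v_7] − [v_2].
As a 8×9 matrix over Z this has rank 6, with invariant factors (1,1,1,1,1,1).

Boundary ∂_2: C_2 → C_1 maps a triangle to the signed sum of its edges. For instance
  ∂[v_0,v_2,v_7] = [v_2,v_7] − [v_0,v_7] + [v_0,v_2].
The 9×1 boundary matrix has rank 1 and Smith normal form diag(1).

Now H_k = ker ∂_k / im ∂_{k+1}, so:

  H_0: rank C_0 − rank ∂_1 = 8 − 6 = 2, and the invariant factors of ∂_1 are all 1, so H_0 = Z^2.
  H_1: rank ker ∂_1 − rank ∂_2 = (9 − 6) − 1 = 2, and the invariant factors of ∂_2 are all 1, so H_1 = Z^2.
  H_2: rank ker ∂_2 − rank ∂_3 = (1 − 1) − 0 = 0, and there is no ∂_3, so H_2 = 0.

As a check, the Euler characteristic is 8 − 9 + 1 = 0, which agrees with 2 − 2 + 0 = 0.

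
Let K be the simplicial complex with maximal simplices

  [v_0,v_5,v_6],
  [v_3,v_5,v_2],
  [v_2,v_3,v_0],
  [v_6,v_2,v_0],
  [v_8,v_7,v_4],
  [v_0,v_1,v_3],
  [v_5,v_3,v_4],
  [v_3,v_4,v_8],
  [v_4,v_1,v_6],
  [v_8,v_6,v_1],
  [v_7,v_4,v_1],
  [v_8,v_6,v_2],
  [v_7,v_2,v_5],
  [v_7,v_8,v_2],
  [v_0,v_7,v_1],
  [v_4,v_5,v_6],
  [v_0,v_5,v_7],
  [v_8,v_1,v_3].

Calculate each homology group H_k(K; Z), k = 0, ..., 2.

Fix the vertex order v_0 < v_1 < v_2 < v_3 < v_4 < v_5 < v_6 < v_7 < v_8 and write every simplex with vertices in increasing order. Then dim K = 2 and the simplices of K are:

  0-simplices (9): [v_0], [v_1], [v_2], [v_3], [v_4], [v_5], [v_6], [v_7], [v_8]
  1-simplices (27): (27 of them)
  2-simplices (18): (18 of them)

so the chain groups are C_0 ≅ Z^9, C_1 ≅ Z^27, C_2 ≅ Z^18.

Boundary ∂_1: C_1 → C_0 is given by ∂[p,q] = [q] − [p]. For instance
  ∂[v_2,v_8] = [v_8] − [v_2].
The 9×27 boundary matrix has rank 8 and Smith normal form diag(1,1,1,1,1,1,1,1).

The boundary map ∂_2: C_2 → C_1 acts by ∂[p,q,r] = [q,r] − [p,r] + [p,q]. For instance
  ∂[v_3,v_4,v_8] = [v_4,v_8] − [v_3,v_8] + [v_3,v_4],
  ∂[v_0,v_5,v_6] = [v_5,v_6] − [v_0,v_6] + [v_0,v_5].
This gives a 27×18 integer matrix of rank 18; reducing to Smith normal form yields diagonal entries (1,1,1,1,1,1,1,1,1,1,1,1,1,1,1,1,1,2).

From H_k ≅ ker(∂_k) / im(∂_{k+1}) we obtain:

  H_0: rank C_0 − rank ∂_1 = 9 − 8 = 1, and the invariant factors of ∂_1 are all 1, so H_0 = Z.
  H_1: rank ker ∂_1 − rank ∂_2 = (27 − 8) − 18 = 1, and ∂_2 has invariant factor 2 > 1, so H_1 = Z ⊕ Z/2Z.
  H_2: rank ker ∂_2 − rank ∂_3 = (18 − 18) − 0 = 0, and there is no ∂_3, so H_2 = 0.

H_0 ≅ Z,  H_1 ≅ Z ⊕ Z/2Z,  H_2 = 0.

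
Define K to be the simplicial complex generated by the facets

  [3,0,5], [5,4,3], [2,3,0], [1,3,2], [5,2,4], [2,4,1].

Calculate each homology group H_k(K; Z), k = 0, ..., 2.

H_0 = Z,  H_1 = Z,  H_2 = 0.

Take the total order 0 < 1 < 2 < 3 < 4 < 5 on the vertex set. Then K (dimension 2) consists of the simplices:

  0-simplices (6): [0], [1], [2], [3], [4], [5]
  1-simplices (12): [0,2], [0,3], [0,5], [1,2], [1,3], [1,4], [2,3], [2,4], [2,5], [3,4], [3,5], [4,5]
  2-simplices (6): [0,2,3], [0,3,5], [1,2,3], [1,2,4], [2,4,5], [3,4,5]

so the chain groups are C_0 ≅ Z^6, C_1 ≅ Z^12, C_2 ≅ Z^6.

Boundary ∂_1: C_1 → C_0 is given by ∂[p,q] = [q] − [p].
The resulting 6×12 matrix has rank 5, and its Smith normal form has invariant factors (1,1,1,1,1).

The boundary map ∂_2: C_2 → C_1 maps a triangle to the signed sum of its edges. For instance
  ∂[2,4,5] = [4,5] − [2,5] + [2,4],
  ∂[0,2,3] = [2,3] − [0,3] + [0,2].
As a 12×6 matrix over Z this has rank 6, with invariant factors (1,1,1,1,1,1).

From H_k ≅ ker(∂_k) / im(∂_{k+1}) we obtain:

  H_0: rank C_0 − rank ∂_1 = 6 − 5 = 1, and the invariant factors of ∂_1 are all 1, so H_0 = Z.
  H_1: rank ker ∂_1 − rank ∂_2 = (12 − 5) − 6 = 1, and the invariant factors of ∂_2 are all 1, so H_1 = Z.
  H_2: rank ker ∂_2 − rank ∂_3 = (6 − 6) − 0 = 0, and there is no ∂_3, so H_2 = 0.

As a check, the Euler characteristic is 6 − 12 + 6 = 0, which agrees with 1 − 1 + 0 = 0.
(K is a triangulation of the cylinder S^1 x I.)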